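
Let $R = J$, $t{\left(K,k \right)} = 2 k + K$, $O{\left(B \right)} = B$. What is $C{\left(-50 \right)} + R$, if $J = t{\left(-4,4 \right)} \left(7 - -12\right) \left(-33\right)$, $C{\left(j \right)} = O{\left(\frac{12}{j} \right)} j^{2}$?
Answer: $-3108$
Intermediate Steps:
$t{\left(K,k \right)} = K + 2 k$
$C{\left(j \right)} = 12 j$ ($C{\left(j \right)} = \frac{12}{j} j^{2} = 12 j$)
$J = -2508$ ($J = \left(-4 + 2 \cdot 4\right) \left(7 - -12\right) \left(-33\right) = \left(-4 + 8\right) \left(7 + 12\right) \left(-33\right) = 4 \cdot 19 \left(-33\right) = 76 \left(-33\right) = -2508$)
$R = -2508$
$C{\left(-50 \right)} + R = 12 \left(-50\right) - 2508 = -600 - 2508 = -3108$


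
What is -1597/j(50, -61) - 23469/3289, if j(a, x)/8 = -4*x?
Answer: -51064021/6420128 ≈ -7.9537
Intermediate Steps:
j(a, x) = -32*x (j(a, x) = 8*(-4*x) = -32*x)
-1597/j(50, -61) - 23469/3289 = -1597/((-32*(-61))) - 23469/3289 = -1597/1952 - 23469*1/3289 = -1597*1/1952 - 23469/3289 = -1597/1952 - 23469/3289 = -51064021/6420128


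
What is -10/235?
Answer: -2/47 ≈ -0.042553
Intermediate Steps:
-10/235 = -10*1/235 = -2/47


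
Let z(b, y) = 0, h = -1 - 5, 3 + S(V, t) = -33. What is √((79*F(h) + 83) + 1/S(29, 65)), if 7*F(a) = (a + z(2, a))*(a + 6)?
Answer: √2987/6 ≈ 9.1089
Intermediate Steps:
S(V, t) = -36 (S(V, t) = -3 - 33 = -36)
h = -6
F(a) = a*(6 + a)/7 (F(a) = ((a + 0)*(a + 6))/7 = (a*(6 + a))/7 = a*(6 + a)/7)
√((79*F(h) + 83) + 1/S(29, 65)) = √((79*((⅐)*(-6)*(6 - 6)) + 83) + 1/(-36)) = √((79*((⅐)*(-6)*0) + 83) - 1/36) = √((79*0 + 83) - 1/36) = √((0 + 83) - 1/36) = √(83 - 1/36) = √(2987/36) = √2987/6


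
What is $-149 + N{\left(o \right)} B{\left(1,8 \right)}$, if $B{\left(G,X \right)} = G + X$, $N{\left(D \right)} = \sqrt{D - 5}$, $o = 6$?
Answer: $-140$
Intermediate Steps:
$N{\left(D \right)} = \sqrt{-5 + D}$
$-149 + N{\left(o \right)} B{\left(1,8 \right)} = -149 + \sqrt{-5 + 6} \left(1 + 8\right) = -149 + \sqrt{1} \cdot 9 = -149 + 1 \cdot 9 = -149 + 9 = -140$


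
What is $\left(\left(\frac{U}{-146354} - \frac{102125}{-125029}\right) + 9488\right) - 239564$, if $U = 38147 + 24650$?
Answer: $- \frac{4210037271788079}{18298494266} \approx -2.3008 \cdot 10^{5}$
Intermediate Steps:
$U = 62797$
$\left(\left(\frac{U}{-146354} - \frac{102125}{-125029}\right) + 9488\right) - 239564 = \left(\left(\frac{62797}{-146354} - \frac{102125}{-125029}\right) + 9488\right) - 239564 = \left(\left(62797 \left(- \frac{1}{146354}\right) - - \frac{102125}{125029}\right) + 9488\right) - 239564 = \left(\left(- \frac{62797}{146354} + \frac{102125}{125029}\right) + 9488\right) - 239564 = \left(\frac{7094956137}{18298494266} + 9488\right) - 239564 = \frac{173623208551945}{18298494266} - 239564 = - \frac{4210037271788079}{18298494266}$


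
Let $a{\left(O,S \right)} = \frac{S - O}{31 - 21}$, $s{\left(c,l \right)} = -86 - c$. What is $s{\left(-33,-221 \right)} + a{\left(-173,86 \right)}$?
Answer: $- \frac{271}{10} \approx -27.1$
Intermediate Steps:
$a{\left(O,S \right)} = - \frac{O}{10} + \frac{S}{10}$ ($a{\left(O,S \right)} = \frac{S - O}{10} = \left(S - O\right) \frac{1}{10} = - \frac{O}{10} + \frac{S}{10}$)
$s{\left(-33,-221 \right)} + a{\left(-173,86 \right)} = \left(-86 - -33\right) + \left(\left(- \frac{1}{10}\right) \left(-173\right) + \frac{1}{10} \cdot 86\right) = \left(-86 + 33\right) + \left(\frac{173}{10} + \frac{43}{5}\right) = -53 + \frac{259}{10} = - \frac{271}{10}$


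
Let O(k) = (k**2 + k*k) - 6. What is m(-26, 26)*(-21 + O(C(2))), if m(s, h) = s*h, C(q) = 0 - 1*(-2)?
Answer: 12844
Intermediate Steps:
C(q) = 2 (C(q) = 0 + 2 = 2)
O(k) = -6 + 2*k**2 (O(k) = (k**2 + k**2) - 6 = 2*k**2 - 6 = -6 + 2*k**2)
m(s, h) = h*s
m(-26, 26)*(-21 + O(C(2))) = (26*(-26))*(-21 + (-6 + 2*2**2)) = -676*(-21 + (-6 + 2*4)) = -676*(-21 + (-6 + 8)) = -676*(-21 + 2) = -676*(-19) = 12844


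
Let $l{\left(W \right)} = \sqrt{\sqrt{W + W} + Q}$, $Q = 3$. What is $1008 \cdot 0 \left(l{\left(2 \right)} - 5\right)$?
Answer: $0$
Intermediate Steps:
$l{\left(W \right)} = \sqrt{3 + \sqrt{2} \sqrt{W}}$ ($l{\left(W \right)} = \sqrt{\sqrt{W + W} + 3} = \sqrt{\sqrt{2 W} + 3} = \sqrt{\sqrt{2} \sqrt{W} + 3} = \sqrt{3 + \sqrt{2} \sqrt{W}}$)
$1008 \cdot 0 \left(l{\left(2 \right)} - 5\right) = 1008 \cdot 0 \left(\sqrt{3 + \sqrt{2} \sqrt{2}} - 5\right) = 1008 \cdot 0 \left(\sqrt{3 + 2} - 5\right) = 1008 \cdot 0 \left(\sqrt{5} - 5\right) = 1008 \cdot 0 \left(-5 + \sqrt{5}\right) = 1008 \cdot 0 = 0$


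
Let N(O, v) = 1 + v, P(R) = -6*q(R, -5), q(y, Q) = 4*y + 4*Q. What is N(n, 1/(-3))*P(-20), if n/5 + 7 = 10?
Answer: 400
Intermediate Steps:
n = 15 (n = -35 + 5*10 = -35 + 50 = 15)
q(y, Q) = 4*Q + 4*y
P(R) = 120 - 24*R (P(R) = -6*(4*(-5) + 4*R) = -6*(-20 + 4*R) = 120 - 24*R)
N(n, 1/(-3))*P(-20) = (1 + 1/(-3))*(120 - 24*(-20)) = (1 - ⅓)*(120 + 480) = (⅔)*600 = 400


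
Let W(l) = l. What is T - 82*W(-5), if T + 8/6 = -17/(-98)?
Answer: 120199/294 ≈ 408.84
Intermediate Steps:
T = -341/294 (T = -4/3 - 17/(-98) = -4/3 - 17*(-1/98) = -4/3 + 17/98 = -341/294 ≈ -1.1599)
T - 82*W(-5) = -341/294 - 82*(-5) = -341/294 + 410 = 120199/294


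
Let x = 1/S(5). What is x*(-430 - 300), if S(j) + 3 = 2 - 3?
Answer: 365/2 ≈ 182.50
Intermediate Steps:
S(j) = -4 (S(j) = -3 + (2 - 3) = -3 - 1 = -4)
x = -¼ (x = 1/(-4) = -¼ ≈ -0.25000)
x*(-430 - 300) = -(-430 - 300)/4 = -¼*(-730) = 365/2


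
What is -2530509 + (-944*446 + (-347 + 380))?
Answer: -2951500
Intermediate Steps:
-2530509 + (-944*446 + (-347 + 380)) = -2530509 + (-421024 + 33) = -2530509 - 420991 = -2951500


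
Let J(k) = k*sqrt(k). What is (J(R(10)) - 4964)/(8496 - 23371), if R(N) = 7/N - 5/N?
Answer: 292/875 - sqrt(5)/371875 ≈ 0.33371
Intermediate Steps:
R(N) = 2/N
J(k) = k**(3/2)
(J(R(10)) - 4964)/(8496 - 23371) = ((2/10)**(3/2) - 4964)/(8496 - 23371) = ((2*(1/10))**(3/2) - 4964)/(-14875) = ((1/5)**(3/2) - 4964)*(-1/14875) = (sqrt(5)/25 - 4964)*(-1/14875) = (-4964 + sqrt(5)/25)*(-1/14875) = 292/875 - sqrt(5)/371875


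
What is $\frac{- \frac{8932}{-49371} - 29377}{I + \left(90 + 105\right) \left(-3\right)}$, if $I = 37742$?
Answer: $- \frac{207194705}{262068321} \approx -0.79061$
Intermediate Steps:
$\frac{- \frac{8932}{-49371} - 29377}{I + \left(90 + 105\right) \left(-3\right)} = \frac{- \frac{8932}{-49371} - 29377}{37742 + \left(90 + 105\right) \left(-3\right)} = \frac{\left(-8932\right) \left(- \frac{1}{49371}\right) - 29377}{37742 + 195 \left(-3\right)} = \frac{\frac{1276}{7053} - 29377}{37742 - 585} = - \frac{207194705}{7053 \cdot 37157} = \left(- \frac{207194705}{7053}\right) \frac{1}{37157} = - \frac{207194705}{262068321}$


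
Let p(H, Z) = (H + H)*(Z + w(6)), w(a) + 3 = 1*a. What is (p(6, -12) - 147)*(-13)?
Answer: 3315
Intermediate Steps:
w(a) = -3 + a (w(a) = -3 + 1*a = -3 + a)
p(H, Z) = 2*H*(3 + Z) (p(H, Z) = (H + H)*(Z + (-3 + 6)) = (2*H)*(Z + 3) = (2*H)*(3 + Z) = 2*H*(3 + Z))
(p(6, -12) - 147)*(-13) = (2*6*(3 - 12) - 147)*(-13) = (2*6*(-9) - 147)*(-13) = (-108 - 147)*(-13) = -255*(-13) = 3315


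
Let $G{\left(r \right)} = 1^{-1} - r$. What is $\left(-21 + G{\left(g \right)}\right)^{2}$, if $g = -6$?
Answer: $196$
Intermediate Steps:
$G{\left(r \right)} = 1 - r$
$\left(-21 + G{\left(g \right)}\right)^{2} = \left(-21 + \left(1 - -6\right)\right)^{2} = \left(-21 + \left(1 + 6\right)\right)^{2} = \left(-21 + 7\right)^{2} = \left(-14\right)^{2} = 196$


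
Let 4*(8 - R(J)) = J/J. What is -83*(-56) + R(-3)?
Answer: 18623/4 ≈ 4655.8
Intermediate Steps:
R(J) = 31/4 (R(J) = 8 - J/(4*J) = 8 - 1/4*1 = 8 - 1/4 = 31/4)
-83*(-56) + R(-3) = -83*(-56) + 31/4 = 4648 + 31/4 = 18623/4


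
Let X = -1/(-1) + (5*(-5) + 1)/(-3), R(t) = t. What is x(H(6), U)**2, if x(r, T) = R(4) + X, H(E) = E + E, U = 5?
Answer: 169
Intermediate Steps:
H(E) = 2*E
X = 9 (X = -1*(-1) + (-25 + 1)*(-1/3) = 1 - 24*(-1/3) = 1 + 8 = 9)
x(r, T) = 13 (x(r, T) = 4 + 9 = 13)
x(H(6), U)**2 = 13**2 = 169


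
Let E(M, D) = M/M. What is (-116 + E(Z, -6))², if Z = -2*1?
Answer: 13225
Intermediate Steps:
Z = -2
E(M, D) = 1
(-116 + E(Z, -6))² = (-116 + 1)² = (-115)² = 13225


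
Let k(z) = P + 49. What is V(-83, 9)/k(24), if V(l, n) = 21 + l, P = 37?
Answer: -31/43 ≈ -0.72093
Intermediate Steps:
k(z) = 86 (k(z) = 37 + 49 = 86)
V(-83, 9)/k(24) = (21 - 83)/86 = -62*1/86 = -31/43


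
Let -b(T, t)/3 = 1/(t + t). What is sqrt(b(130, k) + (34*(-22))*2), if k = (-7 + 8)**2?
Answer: I*sqrt(5990)/2 ≈ 38.698*I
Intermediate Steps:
k = 1 (k = 1**2 = 1)
b(T, t) = -3/(2*t) (b(T, t) = -3/(t + t) = -3*1/(2*t) = -3/(2*t))
sqrt(b(130, k) + (34*(-22))*2) = sqrt(-3/2/1 + (34*(-22))*2) = sqrt(-3/2*1 - 748*2) = sqrt(-3/2 - 1496) = sqrt(-2995/2) = I*sqrt(5990)/2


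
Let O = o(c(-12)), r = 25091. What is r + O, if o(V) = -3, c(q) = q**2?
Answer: 25088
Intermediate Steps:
O = -3
r + O = 25091 - 3 = 25088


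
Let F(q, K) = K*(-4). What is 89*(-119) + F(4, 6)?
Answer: -10615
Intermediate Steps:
F(q, K) = -4*K
89*(-119) + F(4, 6) = 89*(-119) - 4*6 = -10591 - 24 = -10615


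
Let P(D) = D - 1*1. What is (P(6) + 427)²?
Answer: 186624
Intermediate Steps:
P(D) = -1 + D (P(D) = D - 1 = -1 + D)
(P(6) + 427)² = ((-1 + 6) + 427)² = (5 + 427)² = 432² = 186624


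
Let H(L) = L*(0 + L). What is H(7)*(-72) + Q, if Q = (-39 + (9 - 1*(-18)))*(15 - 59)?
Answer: -3000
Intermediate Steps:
H(L) = L**2 (H(L) = L*L = L**2)
Q = 528 (Q = (-39 + (9 + 18))*(-44) = (-39 + 27)*(-44) = -12*(-44) = 528)
H(7)*(-72) + Q = 7**2*(-72) + 528 = 49*(-72) + 528 = -3528 + 528 = -3000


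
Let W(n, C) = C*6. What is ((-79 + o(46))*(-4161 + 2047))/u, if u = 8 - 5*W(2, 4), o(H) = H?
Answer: -4983/8 ≈ -622.88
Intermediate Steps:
W(n, C) = 6*C
u = -112 (u = 8 - 30*4 = 8 - 5*24 = 8 - 120 = -112)
((-79 + o(46))*(-4161 + 2047))/u = ((-79 + 46)*(-4161 + 2047))/(-112) = -33*(-2114)*(-1/112) = 69762*(-1/112) = -4983/8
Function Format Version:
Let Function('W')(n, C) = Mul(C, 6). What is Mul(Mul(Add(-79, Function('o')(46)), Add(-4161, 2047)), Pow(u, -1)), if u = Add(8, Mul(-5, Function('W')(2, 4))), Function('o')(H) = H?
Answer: Rational(-4983, 8) ≈ -622.88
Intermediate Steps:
Function('W')(n, C) = Mul(6, C)
u = -112 (u = Add(8, Mul(-5, Mul(6, 4))) = Add(8, Mul(-5, 24)) = Add(8, -120) = -112)
Mul(Mul(Add(-79, Function('o')(46)), Add(-4161, 2047)), Pow(u, -1)) = Mul(Mul(Add(-79, 46), Add(-4161, 2047)), Pow(-112, -1)) = Mul(Mul(-33, -2114), Rational(-1, 112)) = Mul(69762, Rational(-1, 112)) = Rational(-4983, 8)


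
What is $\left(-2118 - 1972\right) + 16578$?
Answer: $12488$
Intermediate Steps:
$\left(-2118 - 1972\right) + 16578 = -4090 + 16578 = 12488$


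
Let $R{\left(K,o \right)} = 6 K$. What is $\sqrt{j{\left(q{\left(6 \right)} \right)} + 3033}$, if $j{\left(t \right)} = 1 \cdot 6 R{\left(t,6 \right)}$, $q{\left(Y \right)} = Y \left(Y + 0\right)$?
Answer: $3 \sqrt{481} \approx 65.795$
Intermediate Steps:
$q{\left(Y \right)} = Y^{2}$ ($q{\left(Y \right)} = Y Y = Y^{2}$)
$j{\left(t \right)} = 36 t$ ($j{\left(t \right)} = 1 \cdot 6 \cdot 6 t = 6 \cdot 6 t = 36 t$)
$\sqrt{j{\left(q{\left(6 \right)} \right)} + 3033} = \sqrt{36 \cdot 6^{2} + 3033} = \sqrt{36 \cdot 36 + 3033} = \sqrt{1296 + 3033} = \sqrt{4329} = 3 \sqrt{481}$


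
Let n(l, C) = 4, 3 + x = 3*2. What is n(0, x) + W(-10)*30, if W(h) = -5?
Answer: -146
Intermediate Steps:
x = 3 (x = -3 + 3*2 = -3 + 6 = 3)
n(0, x) + W(-10)*30 = 4 - 5*30 = 4 - 150 = -146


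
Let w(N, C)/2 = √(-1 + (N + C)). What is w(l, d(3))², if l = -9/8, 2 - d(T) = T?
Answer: -25/2 ≈ -12.500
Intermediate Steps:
d(T) = 2 - T
l = -9/8 (l = -9*⅛ = -9/8 ≈ -1.1250)
w(N, C) = 2*√(-1 + C + N) (w(N, C) = 2*√(-1 + (N + C)) = 2*√(-1 + (C + N)) = 2*√(-1 + C + N))
w(l, d(3))² = (2*√(-1 + (2 - 1*3) - 9/8))² = (2*√(-1 + (2 - 3) - 9/8))² = (2*√(-1 - 1 - 9/8))² = (2*√(-25/8))² = (2*(5*I*√2/4))² = (5*I*√2/2)² = -25/2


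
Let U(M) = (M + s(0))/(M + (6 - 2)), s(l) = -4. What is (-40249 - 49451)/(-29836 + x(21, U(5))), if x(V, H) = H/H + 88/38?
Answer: 1704300/566821 ≈ 3.0068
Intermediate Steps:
U(M) = (-4 + M)/(4 + M) (U(M) = (M - 4)/(M + (6 - 2)) = (-4 + M)/(M + 4) = (-4 + M)/(4 + M))
x(V, H) = 63/19 (x(V, H) = 1 + 88*(1/38) = 1 + 44/19 = 63/19)
(-40249 - 49451)/(-29836 + x(21, U(5))) = (-40249 - 49451)/(-29836 + 63/19) = -89700/(-566821/19) = -89700*(-19/566821) = 1704300/566821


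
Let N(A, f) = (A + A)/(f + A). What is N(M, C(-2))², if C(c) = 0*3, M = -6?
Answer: 4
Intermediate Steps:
C(c) = 0
N(A, f) = 2*A/(A + f) (N(A, f) = (2*A)/(A + f) = 2*A/(A + f))
N(M, C(-2))² = (2*(-6)/(-6 + 0))² = (2*(-6)/(-6))² = (2*(-6)*(-⅙))² = 2² = 4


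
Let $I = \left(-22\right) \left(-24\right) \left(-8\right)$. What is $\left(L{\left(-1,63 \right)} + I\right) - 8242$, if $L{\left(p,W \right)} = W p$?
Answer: $-12529$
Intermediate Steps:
$I = -4224$ ($I = 528 \left(-8\right) = -4224$)
$\left(L{\left(-1,63 \right)} + I\right) - 8242 = \left(63 \left(-1\right) - 4224\right) - 8242 = \left(-63 - 4224\right) - 8242 = -4287 - 8242 = -12529$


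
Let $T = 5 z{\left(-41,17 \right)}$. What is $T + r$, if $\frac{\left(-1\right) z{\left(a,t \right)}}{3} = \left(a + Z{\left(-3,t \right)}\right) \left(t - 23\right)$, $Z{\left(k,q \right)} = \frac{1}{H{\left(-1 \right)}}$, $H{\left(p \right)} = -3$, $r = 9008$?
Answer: $5288$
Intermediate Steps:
$Z{\left(k,q \right)} = - \frac{1}{3}$ ($Z{\left(k,q \right)} = \frac{1}{-3} = - \frac{1}{3}$)
$z{\left(a,t \right)} = - 3 \left(-23 + t\right) \left(- \frac{1}{3} + a\right)$ ($z{\left(a,t \right)} = - 3 \left(a - \frac{1}{3}\right) \left(t - 23\right) = - 3 \left(- \frac{1}{3} + a\right) \left(-23 + t\right) = - 3 \left(-23 + t\right) \left(- \frac{1}{3} + a\right)$)
$T = -3720$ ($T = 5 \left(-23 + 17 + 69 \left(-41\right) - \left(-123\right) 17\right) = 5 \left(-23 + 17 - 2829 + 2091\right) = 5 \left(-744\right) = -3720$)
$T + r = -3720 + 9008 = 5288$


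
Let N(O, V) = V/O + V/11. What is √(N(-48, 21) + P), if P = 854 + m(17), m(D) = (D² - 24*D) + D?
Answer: √1458721/44 ≈ 27.449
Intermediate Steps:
m(D) = D² - 23*D
N(O, V) = V/11 + V/O (N(O, V) = V/O + V*(1/11) = V/O + V/11 = V/11 + V/O)
P = 752 (P = 854 + 17*(-23 + 17) = 854 + 17*(-6) = 854 - 102 = 752)
√(N(-48, 21) + P) = √(((1/11)*21 + 21/(-48)) + 752) = √((21/11 + 21*(-1/48)) + 752) = √((21/11 - 7/16) + 752) = √(259/176 + 752) = √(132611/176) = √1458721/44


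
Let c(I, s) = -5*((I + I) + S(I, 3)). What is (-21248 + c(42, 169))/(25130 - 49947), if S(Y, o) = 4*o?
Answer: 21728/24817 ≈ 0.87553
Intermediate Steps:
c(I, s) = -60 - 10*I (c(I, s) = -5*((I + I) + 4*3) = -5*(2*I + 12) = -5*(12 + 2*I) = -60 - 10*I)
(-21248 + c(42, 169))/(25130 - 49947) = (-21248 + (-60 - 10*42))/(25130 - 49947) = (-21248 + (-60 - 420))/(-24817) = (-21248 - 480)*(-1/24817) = -21728*(-1/24817) = 21728/24817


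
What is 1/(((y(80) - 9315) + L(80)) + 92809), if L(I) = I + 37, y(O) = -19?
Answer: 1/83592 ≈ 1.1963e-5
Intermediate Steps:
L(I) = 37 + I
1/(((y(80) - 9315) + L(80)) + 92809) = 1/(((-19 - 9315) + (37 + 80)) + 92809) = 1/((-9334 + 117) + 92809) = 1/(-9217 + 92809) = 1/83592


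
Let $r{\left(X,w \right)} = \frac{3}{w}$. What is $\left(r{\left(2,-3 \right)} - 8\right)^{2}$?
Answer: $81$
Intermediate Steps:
$\left(r{\left(2,-3 \right)} - 8\right)^{2} = \left(\frac{3}{-3} - 8\right)^{2} = \left(3 \left(- \frac{1}{3}\right) - 8\right)^{2} = \left(-1 - 8\right)^{2} = \left(-9\right)^{2} = 81$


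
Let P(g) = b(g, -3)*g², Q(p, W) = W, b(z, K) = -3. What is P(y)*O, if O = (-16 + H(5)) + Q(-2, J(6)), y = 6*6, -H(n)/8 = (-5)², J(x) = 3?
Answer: 828144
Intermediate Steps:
H(n) = -200 (H(n) = -8*(-5)² = -8*25 = -200)
y = 36
P(g) = -3*g²
O = -213 (O = (-16 - 200) + 3 = -216 + 3 = -213)
P(y)*O = -3*36²*(-213) = -3*1296*(-213) = -3888*(-213) = 828144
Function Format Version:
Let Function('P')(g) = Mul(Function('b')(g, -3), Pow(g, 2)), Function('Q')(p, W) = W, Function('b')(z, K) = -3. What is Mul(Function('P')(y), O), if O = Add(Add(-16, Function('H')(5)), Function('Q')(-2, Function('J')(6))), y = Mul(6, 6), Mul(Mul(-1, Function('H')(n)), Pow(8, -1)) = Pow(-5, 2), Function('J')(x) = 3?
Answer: 828144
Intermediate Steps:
Function('H')(n) = -200 (Function('H')(n) = Mul(-8, Pow(-5, 2)) = Mul(-8, 25) = -200)
y = 36
Function('P')(g) = Mul(-3, Pow(g, 2))
O = -213 (O = Add(Add(-16, -200), 3) = Add(-216, 3) = -213)
Mul(Function('P')(y), O) = Mul(Mul(-3, Pow(36, 2)), -213) = Mul(Mul(-3, 1296), -213) = Mul(-3888, -213) = 828144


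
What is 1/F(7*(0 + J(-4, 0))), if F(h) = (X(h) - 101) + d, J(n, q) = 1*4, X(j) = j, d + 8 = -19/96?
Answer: -96/7795 ≈ -0.012316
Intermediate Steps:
d = -787/96 (d = -8 - 19/96 = -787/96 ≈ -8.1979)
J(n, q) = 4
F(h) = -10483/96 + h (F(h) = (h - 101) - 787/96 = (-101 + h) - 787/96 = -10483/96 + h)
1/F(7*(0 + J(-4, 0))) = 1/(-10483/96 + 7*(0 + 4)) = 1/(-10483/96 + 7*4) = 1/(-10483/96 + 28) = 1/(-7795/96) = -96/7795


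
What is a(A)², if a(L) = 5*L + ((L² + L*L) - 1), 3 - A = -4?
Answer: 17424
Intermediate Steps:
A = 7 (A = 3 - 1*(-4) = 3 + 4 = 7)
a(L) = -1 + 2*L² + 5*L (a(L) = 5*L + ((L² + L²) - 1) = 5*L + (2*L² - 1) = 5*L + (-1 + 2*L²) = -1 + 2*L² + 5*L)
a(A)² = (-1 + 2*7² + 5*7)² = (-1 + 2*49 + 35)² = (-1 + 98 + 35)² = 132² = 17424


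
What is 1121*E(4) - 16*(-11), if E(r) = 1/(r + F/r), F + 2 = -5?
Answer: 6068/9 ≈ 674.22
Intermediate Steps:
F = -7 (F = -2 - 5 = -7)
E(r) = 1/(r - 7/r)
1121*E(4) - 16*(-11) = 1121*(4/(-7 + 4²)) - 16*(-11) = 1121*(4/(-7 + 16)) + 176 = 1121*(4/9) + 176 = 4484/9 + 176 = 6068/9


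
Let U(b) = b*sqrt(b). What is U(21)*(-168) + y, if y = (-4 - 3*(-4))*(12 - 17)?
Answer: -40 - 3528*sqrt(21) ≈ -16207.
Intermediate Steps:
y = -40 (y = (-4 + 12)*(-5) = 8*(-5) = -40)
U(b) = b**(3/2)
U(21)*(-168) + y = 21**(3/2)*(-168) - 40 = (21*sqrt(21))*(-168) - 40 = -3528*sqrt(21) - 40 = -40 - 3528*sqrt(21)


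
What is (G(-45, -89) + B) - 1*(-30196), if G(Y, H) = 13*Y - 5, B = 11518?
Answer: 41124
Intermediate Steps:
G(Y, H) = -5 + 13*Y
(G(-45, -89) + B) - 1*(-30196) = ((-5 + 13*(-45)) + 11518) - 1*(-30196) = ((-5 - 585) + 11518) + 30196 = (-590 + 11518) + 30196 = 10928 + 30196 = 41124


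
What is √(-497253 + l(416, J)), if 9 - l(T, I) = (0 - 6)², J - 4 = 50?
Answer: 8*I*√7770 ≈ 705.18*I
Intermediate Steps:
J = 54 (J = 4 + 50 = 54)
l(T, I) = -27 (l(T, I) = 9 - (0 - 6)² = 9 - 1*(-6)² = 9 - 1*36 = 9 - 36 = -27)
√(-497253 + l(416, J)) = √(-497253 - 27) = √(-497280) = 8*I*√7770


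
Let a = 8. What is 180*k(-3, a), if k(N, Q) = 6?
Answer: 1080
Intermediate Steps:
180*k(-3, a) = 180*6 = 1080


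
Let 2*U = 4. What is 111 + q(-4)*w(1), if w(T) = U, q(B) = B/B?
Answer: 113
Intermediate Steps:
q(B) = 1
U = 2 (U = (1/2)*4 = 2)
w(T) = 2
111 + q(-4)*w(1) = 111 + 1*2 = 111 + 2 = 113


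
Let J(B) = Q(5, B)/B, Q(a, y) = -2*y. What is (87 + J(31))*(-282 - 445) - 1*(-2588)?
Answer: -59207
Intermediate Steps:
J(B) = -2 (J(B) = (-2*B)/B = -2)
(87 + J(31))*(-282 - 445) - 1*(-2588) = (87 - 2)*(-282 - 445) - 1*(-2588) = 85*(-727) + 2588 = -61795 + 2588 = -59207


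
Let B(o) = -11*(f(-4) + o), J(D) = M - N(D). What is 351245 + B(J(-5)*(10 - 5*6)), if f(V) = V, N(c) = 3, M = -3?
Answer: 349969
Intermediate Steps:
J(D) = -6 (J(D) = -3 - 1*3 = -3 - 3 = -6)
B(o) = 44 - 11*o (B(o) = -11*(-4 + o) = 44 - 11*o)
351245 + B(J(-5)*(10 - 5*6)) = 351245 + (44 - (-66)*(10 - 5*6)) = 351245 + (44 - (-66)*(10 - 30)) = 351245 + (44 - (-66)*(-20)) = 351245 + (44 - 11*120) = 351245 + (44 - 1320) = 351245 - 1276 = 349969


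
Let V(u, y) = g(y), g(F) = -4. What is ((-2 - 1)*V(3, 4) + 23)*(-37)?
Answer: -1295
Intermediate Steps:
V(u, y) = -4
((-2 - 1)*V(3, 4) + 23)*(-37) = ((-2 - 1)*(-4) + 23)*(-37) = (-3*(-4) + 23)*(-37) = (12 + 23)*(-37) = 35*(-37) = -1295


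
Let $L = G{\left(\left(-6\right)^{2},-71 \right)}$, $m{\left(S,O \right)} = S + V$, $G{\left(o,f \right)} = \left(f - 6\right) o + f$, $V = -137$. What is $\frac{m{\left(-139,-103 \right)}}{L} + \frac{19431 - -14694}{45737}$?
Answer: $\frac{109640787}{130030291} \approx 0.84319$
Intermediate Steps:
$G{\left(o,f \right)} = f + o \left(-6 + f\right)$ ($G{\left(o,f \right)} = \left(-6 + f\right) o + f = o \left(-6 + f\right) + f = f + o \left(-6 + f\right)$)
$m{\left(S,O \right)} = -137 + S$ ($m{\left(S,O \right)} = S - 137 = -137 + S$)
$L = -2843$ ($L = -71 - 6 \left(-6\right)^{2} - 71 \left(-6\right)^{2} = -71 - 216 - 2556 = -2843$)
$\frac{m{\left(-139,-103 \right)}}{L} + \frac{19431 - -14694}{45737} = \frac{-137 - 139}{-2843} + \frac{19431 - -14694}{45737} = \left(-276\right) \left(- \frac{1}{2843}\right) + \left(19431 + 14694\right) \frac{1}{45737} = \frac{276}{2843} + 34125 \cdot \frac{1}{45737} = \frac{276}{2843} + \frac{34125}{45737} = \frac{109640787}{130030291}$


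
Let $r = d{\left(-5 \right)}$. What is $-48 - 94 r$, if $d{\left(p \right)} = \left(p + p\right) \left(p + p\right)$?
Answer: $-9448$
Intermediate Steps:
$d{\left(p \right)} = 4 p^{2}$ ($d{\left(p \right)} = 2 p 2 p = 4 p^{2}$)
$r = 100$ ($r = 4 \left(-5\right)^{2} = 4 \cdot 25 = 100$)
$-48 - 94 r = -48 - 9400 = -9448$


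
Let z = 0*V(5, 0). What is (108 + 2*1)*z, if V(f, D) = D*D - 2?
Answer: 0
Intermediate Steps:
V(f, D) = -2 + D² (V(f, D) = D² - 2 = -2 + D²)
z = 0 (z = 0*(-2 + 0²) = 0*(-2 + 0) = 0*(-2) = 0)
(108 + 2*1)*z = (108 + 2*1)*0 = (108 + 2)*0 = 110*0 = 0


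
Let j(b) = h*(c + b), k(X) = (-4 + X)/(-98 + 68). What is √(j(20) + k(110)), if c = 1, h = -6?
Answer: I*√29145/15 ≈ 11.381*I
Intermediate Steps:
k(X) = 2/15 - X/30 (k(X) = (-4 + X)/(-30) = (-4 + X)*(-1/30) = 2/15 - X/30)
j(b) = -6 - 6*b (j(b) = -6*(1 + b) = -6 - 6*b)
√(j(20) + k(110)) = √((-6 - 6*20) + (2/15 - 1/30*110)) = √((-6 - 120) + (2/15 - 11/3)) = √(-126 - 53/15) = √(-1943/15) = I*√29145/15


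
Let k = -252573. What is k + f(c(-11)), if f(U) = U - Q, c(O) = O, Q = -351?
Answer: -252233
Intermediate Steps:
f(U) = 351 + U (f(U) = U - 1*(-351) = U + 351 = 351 + U)
k + f(c(-11)) = -252573 + (351 - 11) = -252573 + 340 = -252233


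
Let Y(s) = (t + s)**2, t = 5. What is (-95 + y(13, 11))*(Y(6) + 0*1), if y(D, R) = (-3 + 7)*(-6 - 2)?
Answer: -15367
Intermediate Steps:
y(D, R) = -32 (y(D, R) = 4*(-8) = -32)
Y(s) = (5 + s)**2
(-95 + y(13, 11))*(Y(6) + 0*1) = (-95 - 32)*((5 + 6)**2 + 0*1) = -127*(11**2 + 0) = -127*(121 + 0) = -127*121 = -15367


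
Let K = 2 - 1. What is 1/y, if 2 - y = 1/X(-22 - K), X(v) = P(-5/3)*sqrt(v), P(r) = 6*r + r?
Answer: 56350/112709 + 105*I*sqrt(23)/112709 ≈ 0.49996 + 0.0044678*I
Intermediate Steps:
P(r) = 7*r
K = 1
X(v) = -35*sqrt(v)/3 (X(v) = (7*(-5/3))*sqrt(v) = -35*sqrt(v)/3)
y = 2 - 3*I*sqrt(23)/805 (y = 2 - 1/((-35*sqrt(-22 - 1*1)/3)) = 2 - 1/((-35*sqrt(-22 - 1)/3)) = 2 - 1/((-35*I*sqrt(23)/3)) = 2 - 3*I*sqrt(23)/805 ≈ 2.0 - 0.017873*I)
1/y = 1/(2 - 3*I*sqrt(23)/805)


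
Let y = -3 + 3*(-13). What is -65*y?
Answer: 2730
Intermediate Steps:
y = -42 (y = -3 - 39 = -42)
-65*y = -65*(-42) = 2730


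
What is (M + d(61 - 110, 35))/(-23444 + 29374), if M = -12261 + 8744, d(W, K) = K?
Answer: -1741/2965 ≈ -0.58718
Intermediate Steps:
M = -3517
(M + d(61 - 110, 35))/(-23444 + 29374) = (-3517 + 35)/(-23444 + 29374) = -3482/5930 = -3482*1/5930 = -1741/2965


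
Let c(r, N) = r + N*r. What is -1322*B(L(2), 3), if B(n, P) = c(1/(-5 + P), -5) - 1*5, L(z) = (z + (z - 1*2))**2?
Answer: 3966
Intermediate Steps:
L(z) = (-2 + 2*z)**2 (L(z) = (z + (z - 2))**2 = (z + (-2 + z))**2 = (-2 + 2*z)**2)
B(n, P) = -5 - 4/(-5 + P) (B(n, P) = (1 - 5)/(-5 + P) - 1*5 = -4/(-5 + P) - 5 = -5 - 4/(-5 + P))
-1322*B(L(2), 3) = -1322*(21 - 5*3)/(-5 + 3) = -1322*(21 - 15)/(-2) = -(-661)*6 = -1322*(-3) = 3966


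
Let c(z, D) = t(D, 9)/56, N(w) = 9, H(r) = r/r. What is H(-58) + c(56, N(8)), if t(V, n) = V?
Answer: 65/56 ≈ 1.1607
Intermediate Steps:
H(r) = 1
c(z, D) = D/56
H(-58) + c(56, N(8)) = 1 + (1/56)*9 = 1 + 9/56 = 65/56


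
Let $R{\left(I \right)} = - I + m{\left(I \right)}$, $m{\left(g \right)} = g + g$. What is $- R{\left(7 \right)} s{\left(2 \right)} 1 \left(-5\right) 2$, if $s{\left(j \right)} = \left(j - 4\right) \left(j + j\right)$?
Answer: $-560$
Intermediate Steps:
$m{\left(g \right)} = 2 g$
$R{\left(I \right)} = I$ ($R{\left(I \right)} = - I + 2 I = I$)
$s{\left(j \right)} = 2 j \left(-4 + j\right)$ ($s{\left(j \right)} = \left(-4 + j\right) 2 j = 2 j \left(-4 + j\right)$)
$- R{\left(7 \right)} s{\left(2 \right)} 1 \left(-5\right) 2 = - 7 \cdot 2 \cdot 2 \left(-4 + 2\right) 1 \left(-5\right) 2 = - 7 \cdot 2 \cdot 2 \left(-2\right) 1 \left(-5\right) 2 = - 7 \left(-8\right) 1 \left(-5\right) 2 = - 7 \left(\left(-8\right) \left(-5\right)\right) 2 = - 7 \cdot 40 \cdot 2 = - 280 \cdot 2 = \left(-1\right) 560 = -560$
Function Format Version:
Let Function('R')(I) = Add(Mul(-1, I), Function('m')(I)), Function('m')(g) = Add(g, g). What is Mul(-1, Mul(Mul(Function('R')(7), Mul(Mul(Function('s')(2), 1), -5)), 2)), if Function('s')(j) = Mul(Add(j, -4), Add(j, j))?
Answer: -560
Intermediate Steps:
Function('m')(g) = Mul(2, g)
Function('R')(I) = I (Function('R')(I) = Add(Mul(-1, I), Mul(2, I)) = I)
Function('s')(j) = Mul(2, j, Add(-4, j)) (Function('s')(j) = Mul(Add(-4, j), Mul(2, j)) = Mul(2, j, Add(-4, j)))
Mul(-1, Mul(Mul(Function('R')(7), Mul(Mul(Function('s')(2), 1), -5)), 2)) = Mul(-1, Mul(Mul(7, Mul(Mul(Mul(2, 2, Add(-4, 2)), 1), -5)), 2)) = Mul(-1, Mul(Mul(7, Mul(Mul(Mul(2, 2, -2), 1), -5)), 2)) = Mul(-1, Mul(Mul(7, Mul(Mul(-8, 1), -5)), 2)) = Mul(-1, Mul(Mul(7, Mul(-8, -5)), 2)) = Mul(-1, Mul(Mul(7, 40), 2)) = Mul(-1, Mul(280, 2)) = Mul(-1, 560) = -560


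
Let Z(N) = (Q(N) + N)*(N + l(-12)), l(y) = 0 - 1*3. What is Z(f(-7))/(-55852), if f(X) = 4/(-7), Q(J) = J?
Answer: -50/684187 ≈ -7.3079e-5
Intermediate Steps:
l(y) = -3 (l(y) = 0 - 3 = -3)
f(X) = -4/7 (f(X) = 4*(-⅐) = -4/7)
Z(N) = 2*N*(-3 + N) (Z(N) = (N + N)*(N - 3) = (2*N)*(-3 + N) = 2*N*(-3 + N))
Z(f(-7))/(-55852) = (2*(-4/7)*(-3 - 4/7))/(-55852) = (2*(-4/7)*(-25/7))*(-1/55852) = (200/49)*(-1/55852) = -50/684187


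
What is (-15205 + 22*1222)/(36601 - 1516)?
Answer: 3893/11695 ≈ 0.33288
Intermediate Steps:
(-15205 + 22*1222)/(36601 - 1516) = (-15205 + 26884)/35085 = 11679*(1/35085) = 3893/11695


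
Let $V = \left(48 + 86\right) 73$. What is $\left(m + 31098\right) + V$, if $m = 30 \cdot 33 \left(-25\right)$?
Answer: $16130$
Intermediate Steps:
$V = 9782$ ($V = 134 \cdot 73 = 9782$)
$m = -24750$ ($m = 990 \left(-25\right) = -24750$)
$\left(m + 31098\right) + V = \left(-24750 + 31098\right) + 9782 = 6348 + 9782 = 16130$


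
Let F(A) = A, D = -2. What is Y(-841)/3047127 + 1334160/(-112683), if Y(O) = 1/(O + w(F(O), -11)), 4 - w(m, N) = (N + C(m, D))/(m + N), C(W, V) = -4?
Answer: -322129241079708044/27206998614396111 ≈ -11.840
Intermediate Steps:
w(m, N) = 4 - (-4 + N)/(N + m) (w(m, N) = 4 - (N - 4)/(m + N) = 4 - (-4 + N)/(N + m))
Y(O) = 1/(O + (-29 + 4*O)/(-11 + O)) (Y(O) = 1/(O + (4 + 3*(-11) + 4*O)/(-11 + O)) = 1/(O + (4 - 33 + 4*O)/(-11 + O)) = 1/(O + (-29 + 4*O)/(-11 + O)))
Y(-841)/3047127 + 1334160/(-112683) = ((-11 - 841)/(-29 + (-841)**2 - 7*(-841)))/3047127 + 1334160/(-112683) = (-852/(-29 + 707281 + 5887))*(1/3047127) + 1334160*(-1/112683) = (-852/713139)*(1/3047127) - 444720/37561 = ((1/713139)*(-852))*(1/3047127) - 444720/37561 = -284/237713*1/3047127 - 444720/37561 = -284/724341700551 - 444720/37561 = -322129241079708044/27206998614396111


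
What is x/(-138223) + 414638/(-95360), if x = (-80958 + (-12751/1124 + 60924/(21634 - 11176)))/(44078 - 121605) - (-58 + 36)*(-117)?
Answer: -1083460002427965358457/250249516569824802240 ≈ -4.3295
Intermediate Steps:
x = -390794984555383/151885626564 (x = (-80958 + (-12751*1/1124 + 60924/10458))/(-77527) - (-22)*(-117) = (-80958 + (-12751/1124 + 60924*(1/10458)))*(-1/77527) - 1*2574 = (-80958 + (-12751/1124 + 10154/1743))*(-1/77527) - 2574 = (-80958 - 10811897/1959132)*(-1/77527) - 2574 = -158618220353/1959132*(-1/77527) - 2574 = 158618220353/151885626564 - 2574 = -390794984555383/151885626564 ≈ -2573.0)
x/(-138223) + 414638/(-95360) = -390794984555383/151885626564/(-138223) + 414638/(-95360) = -390794984555383/151885626564*(-1/138223) + 414638*(-1/95360) = 390794984555383/20994086960555772 - 207319/47680 = -1083460002427965358457/250249516569824802240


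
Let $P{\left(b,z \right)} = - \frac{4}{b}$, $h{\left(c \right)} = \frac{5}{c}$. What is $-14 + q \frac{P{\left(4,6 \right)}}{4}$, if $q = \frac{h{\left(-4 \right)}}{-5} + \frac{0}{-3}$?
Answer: $- \frac{225}{16} \approx -14.063$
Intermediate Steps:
$q = \frac{1}{4}$ ($q = \frac{5 \frac{1}{-4}}{-5} + \frac{0}{-3} = 5 \left(- \frac{1}{4}\right) \left(- \frac{1}{5}\right) + 0 \left(- \frac{1}{3}\right) = \left(- \frac{5}{4}\right) \left(- \frac{1}{5}\right) + 0 = \frac{1}{4} + 0 = \frac{1}{4} \approx 0.25$)
$-14 + q \frac{P{\left(4,6 \right)}}{4} = -14 + \frac{- \frac{4}{4} \cdot \frac{1}{4}}{4} = -14 + \frac{\left(-4\right) \frac{1}{4} \cdot \frac{1}{4}}{4} = -14 + \frac{\left(-1\right) \frac{1}{4}}{4} = -14 + \frac{1}{4} \left(- \frac{1}{4}\right) = -14 - \frac{1}{16} = - \frac{225}{16}$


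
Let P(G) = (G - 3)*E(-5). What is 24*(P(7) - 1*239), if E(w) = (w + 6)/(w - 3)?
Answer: -5748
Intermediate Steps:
E(w) = (6 + w)/(-3 + w)
P(G) = 3/8 - G/8 (P(G) = (G - 3)*((6 - 5)/(-3 - 5)) = (-3 + G)*(1/(-8)) = (-3 + G)*(-1/8*1) = (-3 + G)*(-1/8) = 3/8 - G/8)
24*(P(7) - 1*239) = 24*((3/8 - 1/8*7) - 1*239) = 24*((3/8 - 7/8) - 239) = 24*(-1/2 - 239) = 24*(-479/2) = -5748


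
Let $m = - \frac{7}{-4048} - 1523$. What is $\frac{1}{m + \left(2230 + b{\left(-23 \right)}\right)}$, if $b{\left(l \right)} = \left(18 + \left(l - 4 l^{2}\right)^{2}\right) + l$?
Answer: $\frac{4048}{18523741111} \approx 2.1853 \cdot 10^{-7}$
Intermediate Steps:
$m = - \frac{6165097}{4048}$ ($m = \left(-7\right) \left(- \frac{1}{4048}\right) - 1523 = \frac{7}{4048} - 1523 = - \frac{6165097}{4048} \approx -1523.0$)
$b{\left(l \right)} = 18 + l + \left(l - 4 l^{2}\right)^{2}$
$\frac{1}{m + \left(2230 + b{\left(-23 \right)}\right)} = \frac{1}{- \frac{6165097}{4048} + \left(2230 + \left(18 - 23 + \left(-23\right)^{2} \left(-1 + 4 \left(-23\right)\right)^{2}\right)\right)} = \frac{1}{- \frac{6165097}{4048} + \left(2230 + \left(18 - 23 + 529 \left(-1 - 92\right)^{2}\right)\right)} = \frac{1}{- \frac{6165097}{4048} + \left(2230 + \left(18 - 23 + 529 \left(-93\right)^{2}\right)\right)} = \frac{1}{- \frac{6165097}{4048} + \left(2230 + \left(18 - 23 + 529 \cdot 8649\right)\right)} = \frac{1}{- \frac{6165097}{4048} + \left(2230 + \left(18 - 23 + 4575321\right)\right)} = \frac{1}{- \frac{6165097}{4048} + \left(2230 + 4575316\right)} = \frac{1}{- \frac{6165097}{4048} + 4577546} = \frac{1}{\frac{18523741111}{4048}} = \frac{4048}{18523741111}$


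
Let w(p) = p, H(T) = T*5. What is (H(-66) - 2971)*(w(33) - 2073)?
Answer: 6734040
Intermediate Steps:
H(T) = 5*T
(H(-66) - 2971)*(w(33) - 2073) = (5*(-66) - 2971)*(33 - 2073) = (-330 - 2971)*(-2040) = -3301*(-2040) = 6734040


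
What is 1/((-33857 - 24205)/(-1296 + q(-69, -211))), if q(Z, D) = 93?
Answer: 401/19354 ≈ 0.020719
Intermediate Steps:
1/((-33857 - 24205)/(-1296 + q(-69, -211))) = 1/((-33857 - 24205)/(-1296 + 93)) = 1/(-58062/(-1203)) = 1/(-58062*(-1/1203)) = 1/(19354/401) = 401/19354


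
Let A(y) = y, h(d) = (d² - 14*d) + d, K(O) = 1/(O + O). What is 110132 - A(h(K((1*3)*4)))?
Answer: 63436343/576 ≈ 1.1013e+5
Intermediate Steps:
K(O) = 1/(2*O)
h(d) = d² - 13*d
110132 - A(h(K((1*3)*4))) = 110132 - 1/(2*(((1*3)*4)))*(-13 + 1/(2*(((1*3)*4)))) = 110132 - 1/(2*((3*4)))*(-13 + 1/(2*((3*4)))) = 110132 - (½)/12*(-13 + (½)/12) = 110132 - (½)*(1/12)*(-13 + (½)*(1/12)) = 110132 - (-13 + 1/24)/24 = 110132 - (-311)/(24*24) = 110132 - 1*(-311/576) = 110132 + 311/576 = 63436343/576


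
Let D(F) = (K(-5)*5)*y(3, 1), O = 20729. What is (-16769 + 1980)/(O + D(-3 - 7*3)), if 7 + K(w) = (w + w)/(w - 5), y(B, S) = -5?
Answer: -14789/20879 ≈ -0.70832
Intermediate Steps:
K(w) = -7 + 2*w/(-5 + w) (K(w) = -7 + (w + w)/(w - 5) = -7 + (2*w)/(-5 + w) = -7 + 2*w/(-5 + w))
D(F) = 150 (D(F) = ((5*(7 - 1*(-5))/(-5 - 5))*5)*(-5) = ((5*(7 + 5)/(-10))*5)*(-5) = ((5*(-1/10)*12)*5)*(-5) = -6*5*(-5) = -30*(-5) = 150)
(-16769 + 1980)/(O + D(-3 - 7*3)) = (-16769 + 1980)/(20729 + 150) = -14789/20879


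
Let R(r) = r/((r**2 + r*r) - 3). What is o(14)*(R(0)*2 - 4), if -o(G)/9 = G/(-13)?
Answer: -504/13 ≈ -38.769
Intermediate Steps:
R(r) = r/(-3 + 2*r**2) (R(r) = r/((r**2 + r**2) - 3) = r/(2*r**2 - 3) = r/(-3 + 2*r**2))
o(G) = 9*G/13 (o(G) = -9*G/(-13) = -9*G*(-1)/13 = -(-9)*G/13 = 9*G/13)
o(14)*(R(0)*2 - 4) = ((9/13)*14)*((0/(-3 + 2*0**2))*2 - 4) = 126*((0/(-3 + 2*0))*2 - 4)/13 = 126*((0/(-3 + 0))*2 - 4)/13 = 126*((0/(-3))*2 - 4)/13 = 126*((0*(-1/3))*2 - 4)/13 = 126*(0*2 - 4)/13 = 126*(0 - 4)/13 = (126/13)*(-4) = -504/13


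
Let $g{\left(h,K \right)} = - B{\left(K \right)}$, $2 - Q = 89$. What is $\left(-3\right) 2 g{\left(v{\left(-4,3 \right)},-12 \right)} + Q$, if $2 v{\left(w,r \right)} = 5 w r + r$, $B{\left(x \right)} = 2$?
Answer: $-75$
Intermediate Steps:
$Q = -87$ ($Q = 2 - 89 = -87$)
$v{\left(w,r \right)} = \frac{r}{2} + \frac{5 r w}{2}$ ($v{\left(w,r \right)} = \frac{5 w r + r}{2} = \frac{5 r w + r}{2} = \frac{r + 5 r w}{2} = \frac{r}{2} + \frac{5 r w}{2}$)
$g{\left(h,K \right)} = -2$ ($g{\left(h,K \right)} = \left(-1\right) 2 = -2$)
$\left(-3\right) 2 g{\left(v{\left(-4,3 \right)},-12 \right)} + Q = \left(-3\right) 2 \left(-2\right) - 87 = \left(-6\right) \left(-2\right) - 87 = 12 - 87 = -75$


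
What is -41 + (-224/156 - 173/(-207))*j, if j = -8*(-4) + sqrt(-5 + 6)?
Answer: -54542/897 ≈ -60.805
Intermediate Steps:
j = 33 (j = 32 + sqrt(1) = 32 + 1 = 33)
-41 + (-224/156 - 173/(-207))*j = -41 + (-224/156 - 173/(-207))*33 = -41 + (-224*1/156 - 173*(-1/207))*33 = -41 + (-56/39 + 173/207)*33 = -41 - 1615/2691*33 = -41 - 17765/897 = -54542/897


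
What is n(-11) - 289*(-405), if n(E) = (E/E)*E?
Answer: 117034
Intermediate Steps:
n(E) = E (n(E) = 1*E = E)
n(-11) - 289*(-405) = -11 - 289*(-405) = -11 + 117045 = 117034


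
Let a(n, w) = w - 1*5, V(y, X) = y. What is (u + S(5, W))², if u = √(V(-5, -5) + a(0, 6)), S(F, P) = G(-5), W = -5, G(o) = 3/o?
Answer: (-3 + 10*I)²/25 ≈ -3.64 - 2.4*I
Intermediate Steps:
a(n, w) = -5 + w (a(n, w) = w - 5 = -5 + w)
S(F, P) = -⅗ (S(F, P) = 3/(-5) = 3*(-⅕) = -⅗)
u = 2*I (u = √(-5 + (-5 + 6)) = √(-5 + 1) = √(-4) = 2*I ≈ 2.0*I)
(u + S(5, W))² = (2*I - ⅗)² = (-⅗ + 2*I)²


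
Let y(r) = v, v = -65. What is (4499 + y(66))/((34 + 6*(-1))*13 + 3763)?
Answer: 4434/4127 ≈ 1.0744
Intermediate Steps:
y(r) = -65
(4499 + y(66))/((34 + 6*(-1))*13 + 3763) = (4499 - 65)/((34 + 6*(-1))*13 + 3763) = 4434/((34 - 6)*13 + 3763) = 4434/(28*13 + 3763) = 4434/(364 + 3763) = 4434/4127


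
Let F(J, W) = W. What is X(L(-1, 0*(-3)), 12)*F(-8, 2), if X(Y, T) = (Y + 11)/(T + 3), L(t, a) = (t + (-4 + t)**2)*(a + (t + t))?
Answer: -74/15 ≈ -4.9333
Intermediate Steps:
L(t, a) = (a + 2*t)*(t + (-4 + t)**2) (L(t, a) = (t + (-4 + t)**2)*(a + 2*t) = (a + 2*t)*(t + (-4 + t)**2))
X(Y, T) = (11 + Y)/(3 + T)
X(L(-1, 0*(-3)), 12)*F(-8, 2) = ((11 + (2*(-1)**2 + (0*(-3))*(-1) + (0*(-3))*(-4 - 1)**2 + 2*(-1)*(-4 - 1)**2))/(3 + 12))*2 = ((11 + (2*1 + 0*(-1) + 0*(-5)**2 + 2*(-1)*(-5)**2))/15)*2 = ((11 + (2 + 0 + 0*25 + 2*(-1)*25))/15)*2 = ((11 + (2 + 0 + 0 - 50))/15)*2 = ((11 - 48)/15)*2 = ((1/15)*(-37))*2 = -37/15*2 = -74/15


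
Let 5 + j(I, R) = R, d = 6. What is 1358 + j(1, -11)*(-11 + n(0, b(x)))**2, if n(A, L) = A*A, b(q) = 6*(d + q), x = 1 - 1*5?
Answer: -578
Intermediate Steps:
j(I, R) = -5 + R
x = -4 (x = 1 - 5 = -4)
b(q) = 36 + 6*q (b(q) = 6*(6 + q) = 36 + 6*q)
n(A, L) = A**2
1358 + j(1, -11)*(-11 + n(0, b(x)))**2 = 1358 + (-5 - 11)*(-11 + 0**2)**2 = 1358 - 16*(-11 + 0)**2 = 1358 - 16*(-11)**2 = 1358 - 16*121 = 1358 - 1936 = -578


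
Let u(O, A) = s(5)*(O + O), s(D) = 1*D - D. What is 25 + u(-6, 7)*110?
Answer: 25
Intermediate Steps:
s(D) = 0 (s(D) = D - D = 0)
u(O, A) = 0 (u(O, A) = 0*(O + O) = 0*(2*O) = 0)
25 + u(-6, 7)*110 = 25 + 0*110 = 25 + 0 = 25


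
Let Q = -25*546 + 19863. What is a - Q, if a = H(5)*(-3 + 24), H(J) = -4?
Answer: -6297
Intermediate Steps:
a = -84 (a = -4*(-3 + 24) = -4*21 = -84)
Q = 6213 (Q = -13650 + 19863 = 6213)
a - Q = -84 - 1*6213 = -84 - 6213 = -6297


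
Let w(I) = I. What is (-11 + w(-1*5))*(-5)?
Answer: 80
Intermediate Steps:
(-11 + w(-1*5))*(-5) = (-11 - 1*5)*(-5) = (-11 - 5)*(-5) = -16*(-5) = 80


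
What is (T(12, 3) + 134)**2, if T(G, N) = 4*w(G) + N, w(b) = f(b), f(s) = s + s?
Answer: 54289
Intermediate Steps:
f(s) = 2*s
w(b) = 2*b
T(G, N) = N + 8*G (T(G, N) = 4*(2*G) + N = 8*G + N = N + 8*G)
(T(12, 3) + 134)**2 = ((3 + 8*12) + 134)**2 = ((3 + 96) + 134)**2 = (99 + 134)**2 = 233**2 = 54289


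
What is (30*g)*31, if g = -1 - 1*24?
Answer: -23250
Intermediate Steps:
g = -25 (g = -1 - 24 = -25)
(30*g)*31 = (30*(-25))*31 = -750*31 = -23250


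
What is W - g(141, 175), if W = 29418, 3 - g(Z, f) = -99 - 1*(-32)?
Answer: 29348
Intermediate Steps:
g(Z, f) = 70 (g(Z, f) = 3 - (-99 - 1*(-32)) = 3 - (-99 + 32) = 3 - 1*(-67) = 3 + 67 = 70)
W - g(141, 175) = 29418 - 1*70 = 29418 - 70 = 29348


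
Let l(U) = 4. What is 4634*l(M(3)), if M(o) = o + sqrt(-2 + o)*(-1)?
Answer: 18536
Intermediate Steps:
M(o) = o - sqrt(-2 + o)
4634*l(M(3)) = 4634*4 = 18536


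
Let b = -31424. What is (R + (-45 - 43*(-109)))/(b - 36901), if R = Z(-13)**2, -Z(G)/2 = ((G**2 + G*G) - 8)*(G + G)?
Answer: -294470242/68325 ≈ -4309.8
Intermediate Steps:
Z(G) = -4*G*(-8 + 2*G**2) (Z(G) = -2*((G**2 + G*G) - 8)*(G + G) = -2*((G**2 + G**2) - 8)*2*G = -2*(2*G**2 - 8)*2*G = -2*(-8 + 2*G**2)*2*G = -4*G*(-8 + 2*G**2))
R = 294465600 (R = (8*(-13)*(4 - 1*(-13)**2))**2 = (8*(-13)*(4 - 1*169))**2 = (8*(-13)*(4 - 169))**2 = (8*(-13)*(-165))**2 = 17160**2 = 294465600)
(R + (-45 - 43*(-109)))/(b - 36901) = (294465600 + (-45 - 43*(-109)))/(-31424 - 36901) = (294465600 + (-45 + 4687))/(-68325) = (294465600 + 4642)*(-1/68325) = 294470242*(-1/68325) = -294470242/68325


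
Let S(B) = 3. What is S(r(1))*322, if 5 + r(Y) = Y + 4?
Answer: 966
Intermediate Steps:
r(Y) = -1 + Y (r(Y) = -5 + (Y + 4) = -5 + (4 + Y) = -1 + Y)
S(r(1))*322 = 3*322 = 966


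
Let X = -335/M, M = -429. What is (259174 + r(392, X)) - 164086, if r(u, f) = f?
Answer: 40793087/429 ≈ 95089.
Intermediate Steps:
X = 335/429 (X = -335/(-429) = -335*(-1/429) = 335/429 ≈ 0.78089)
(259174 + r(392, X)) - 164086 = (259174 + 335/429) - 164086 = 111185981/429 - 164086 = 40793087/429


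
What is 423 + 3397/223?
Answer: 97726/223 ≈ 438.23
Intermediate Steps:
423 + 3397/223 = 97726/223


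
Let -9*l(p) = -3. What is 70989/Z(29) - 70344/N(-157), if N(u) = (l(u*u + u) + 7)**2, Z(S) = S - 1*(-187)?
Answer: -8532505/8712 ≈ -979.40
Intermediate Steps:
l(p) = 1/3 (l(p) = -1/9*(-3) = 1/3)
Z(S) = 187 + S (Z(S) = S + 187 = 187 + S)
N(u) = 484/9 (N(u) = (1/3 + 7)**2 = (22/3)**2 = 484/9)
70989/Z(29) - 70344/N(-157) = 70989/(187 + 29) - 70344/484/9 = 70989/216 - 70344*9/484 = 70989*(1/216) - 158274/121 = 23663/72 - 158274/121 = -8532505/8712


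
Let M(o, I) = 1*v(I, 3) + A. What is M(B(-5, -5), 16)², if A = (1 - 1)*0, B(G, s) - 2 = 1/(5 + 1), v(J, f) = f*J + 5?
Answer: 2809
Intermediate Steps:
v(J, f) = 5 + J*f (v(J, f) = J*f + 5 = 5 + J*f)
B(G, s) = 13/6 (B(G, s) = 2 + 1/(5 + 1) = 2 + 1/6 = 2 + ⅙ = 13/6)
A = 0 (A = 0*0 = 0)
M(o, I) = 5 + 3*I (M(o, I) = 1*(5 + I*3) + 0 = 1*(5 + 3*I) + 0 = (5 + 3*I) + 0 = 5 + 3*I)
M(B(-5, -5), 16)² = (5 + 3*16)² = (5 + 48)² = 53² = 2809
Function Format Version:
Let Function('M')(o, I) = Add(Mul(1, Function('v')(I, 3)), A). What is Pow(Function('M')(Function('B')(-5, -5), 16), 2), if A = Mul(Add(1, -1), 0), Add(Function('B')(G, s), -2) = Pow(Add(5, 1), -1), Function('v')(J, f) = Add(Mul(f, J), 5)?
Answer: 2809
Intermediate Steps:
Function('v')(J, f) = Add(5, Mul(J, f)) (Function('v')(J, f) = Add(Mul(J, f), 5) = Add(5, Mul(J, f)))
Function('B')(G, s) = Rational(13, 6) (Function('B')(G, s) = Add(2, Pow(Add(5, 1), -1)) = Add(2, Pow(6, -1)) = Add(2, Rational(1, 6)) = Rational(13, 6))
A = 0 (A = Mul(0, 0) = 0)
Function('M')(o, I) = Add(5, Mul(3, I)) (Function('M')(o, I) = Add(Mul(1, Add(5, Mul(I, 3))), 0) = Add(Mul(1, Add(5, Mul(3, I))), 0) = Add(Add(5, Mul(3, I)), 0) = Add(5, Mul(3, I)))
Pow(Function('M')(Function('B')(-5, -5), 16), 2) = Pow(Add(5, Mul(3, 16)), 2) = Pow(Add(5, 48), 2) = Pow(53, 2) = 2809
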